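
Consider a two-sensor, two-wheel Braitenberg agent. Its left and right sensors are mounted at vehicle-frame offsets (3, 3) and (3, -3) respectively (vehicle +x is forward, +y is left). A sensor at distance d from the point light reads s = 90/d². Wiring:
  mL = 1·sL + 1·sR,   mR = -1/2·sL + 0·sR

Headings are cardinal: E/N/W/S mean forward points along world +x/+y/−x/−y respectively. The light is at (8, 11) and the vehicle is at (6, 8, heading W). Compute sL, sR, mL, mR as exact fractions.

left sensor world pos  = (3, 5); dL² = 61
right sensor world pos = (3, 11); dR² = 25
sL = 90/61 = 90/61
sR = 90/25 = 18/5
mL = 1·sL + 1·sR = 1548/305
mR = -1/2·sL + 0·sR = -45/61

90/61 18/5 1548/305 -45/61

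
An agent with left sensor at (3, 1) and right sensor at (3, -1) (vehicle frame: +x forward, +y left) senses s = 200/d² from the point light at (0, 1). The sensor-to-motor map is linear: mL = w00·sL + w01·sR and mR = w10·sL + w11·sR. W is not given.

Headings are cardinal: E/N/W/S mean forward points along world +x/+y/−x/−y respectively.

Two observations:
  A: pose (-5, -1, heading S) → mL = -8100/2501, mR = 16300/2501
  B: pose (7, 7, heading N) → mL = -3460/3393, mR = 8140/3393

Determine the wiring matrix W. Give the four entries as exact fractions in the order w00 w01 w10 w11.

-1 1/2 1 1/2

obs A: pose=(-5,-1,S) → sL=200/41, sR=200/61, mL=-8100/2501, mR=16300/2501
obs B: pose=(7,7,N) → sL=200/117, sR=40/29, mL=-3460/3393, mR=8140/3393
sensor matrix S = [[200/41, 200/61], [200/117, 40/29]]; det S = 9536000/8485893
solve [mL_A; mL_B] = S·[w00; w01] and [mR_A; mR_B] = S·[w10; w11]:
  w00 = -1, w01 = 1/2, w10 = 1, w11 = 1/2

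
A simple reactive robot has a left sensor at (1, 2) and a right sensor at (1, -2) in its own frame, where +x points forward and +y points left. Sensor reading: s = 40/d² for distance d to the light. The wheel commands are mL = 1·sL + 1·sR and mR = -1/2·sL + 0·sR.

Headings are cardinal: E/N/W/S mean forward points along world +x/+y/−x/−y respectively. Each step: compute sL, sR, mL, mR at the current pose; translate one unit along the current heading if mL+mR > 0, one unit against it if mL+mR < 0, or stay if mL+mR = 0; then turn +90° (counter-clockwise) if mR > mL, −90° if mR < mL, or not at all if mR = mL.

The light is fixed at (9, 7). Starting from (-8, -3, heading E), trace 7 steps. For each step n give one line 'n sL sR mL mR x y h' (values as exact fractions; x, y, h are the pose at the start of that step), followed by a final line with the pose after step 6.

n=0: pose=(-8,-3,E); sL=1/8, sR=1/10; mL=9/40, mR=-1/16; mL+mR=13/80 → advance +1; mR−mL=-23/80 → turn -1·90°
n=1: pose=(-7,-3,S); sL=40/317, sR=8/89; mL=6096/28213, mR=-20/317; mL+mR=4316/28213 → advance +1; mR−mL=-7876/28213 → turn -1·90°
n=2: pose=(-7,-4,W); sL=20/229, sR=4/37; mL=1656/8473, mR=-10/229; mL+mR=1286/8473 → advance +1; mR−mL=-2026/8473 → turn -1·90°
n=3: pose=(-8,-4,N); sL=40/461, sR=8/65; mL=6288/29965, mR=-20/461; mL+mR=4988/29965 → advance +1; mR−mL=-7588/29965 → turn -1·90°
n=4: pose=(-8,-3,E); sL=1/8, sR=1/10; mL=9/40, mR=-1/16; mL+mR=13/80 → advance +1; mR−mL=-23/80 → turn -1·90°
n=5: pose=(-7,-3,S); sL=40/317, sR=8/89; mL=6096/28213, mR=-20/317; mL+mR=4316/28213 → advance +1; mR−mL=-7876/28213 → turn -1·90°
n=6: pose=(-7,-4,W); sL=20/229, sR=4/37; mL=1656/8473, mR=-10/229; mL+mR=1286/8473 → advance +1; mR−mL=-2026/8473 → turn -1·90°

0 1/8 1/10 9/40 -1/16 -8 -3 E
1 40/317 8/89 6096/28213 -20/317 -7 -3 S
2 20/229 4/37 1656/8473 -10/229 -7 -4 W
3 40/461 8/65 6288/29965 -20/461 -8 -4 N
4 1/8 1/10 9/40 -1/16 -8 -3 E
5 40/317 8/89 6096/28213 -20/317 -7 -3 S
6 20/229 4/37 1656/8473 -10/229 -7 -4 W
final -8 -4 N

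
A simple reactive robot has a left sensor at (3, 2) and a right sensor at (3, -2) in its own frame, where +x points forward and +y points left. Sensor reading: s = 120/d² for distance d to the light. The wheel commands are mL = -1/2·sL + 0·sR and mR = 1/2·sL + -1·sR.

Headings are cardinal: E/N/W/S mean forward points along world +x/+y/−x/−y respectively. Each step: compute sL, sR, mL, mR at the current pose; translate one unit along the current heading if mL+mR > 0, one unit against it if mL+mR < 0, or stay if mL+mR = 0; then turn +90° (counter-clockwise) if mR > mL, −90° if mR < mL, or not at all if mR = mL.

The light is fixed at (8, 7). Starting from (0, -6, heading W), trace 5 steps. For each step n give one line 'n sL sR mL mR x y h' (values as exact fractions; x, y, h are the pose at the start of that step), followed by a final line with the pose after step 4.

n=0: pose=(0,-6,W); sL=60/173, sR=60/121; mL=-30/173, mR=-6750/20933; mL+mR=-60/121 → advance -1; mR−mL=-3120/20933 → turn -1·90°
n=1: pose=(1,-6,N); sL=120/181, sR=24/25; mL=-60/181, mR=-2844/4525; mL+mR=-24/25 → advance -1; mR−mL=-1344/4525 → turn -1·90°
n=2: pose=(1,-7,E); sL=3/4, sR=15/34; mL=-3/8, mR=-9/136; mL+mR=-15/34 → advance -1; mR−mL=21/68 → turn +1·90°
n=3: pose=(0,-7,N); sL=120/221, sR=120/157; mL=-60/221, mR=-17100/34697; mL+mR=-120/157 → advance -1; mR−mL=-7680/34697 → turn -1·90°
n=4: pose=(0,-8,E); sL=60/97, sR=60/157; mL=-30/97, mR=-1110/15229; mL+mR=-60/157 → advance -1; mR−mL=3600/15229 → turn +1·90°

0 60/173 60/121 -30/173 -6750/20933 0 -6 W
1 120/181 24/25 -60/181 -2844/4525 1 -6 N
2 3/4 15/34 -3/8 -9/136 1 -7 E
3 120/221 120/157 -60/221 -17100/34697 0 -7 N
4 60/97 60/157 -30/97 -1110/15229 0 -8 E
final -1 -8 N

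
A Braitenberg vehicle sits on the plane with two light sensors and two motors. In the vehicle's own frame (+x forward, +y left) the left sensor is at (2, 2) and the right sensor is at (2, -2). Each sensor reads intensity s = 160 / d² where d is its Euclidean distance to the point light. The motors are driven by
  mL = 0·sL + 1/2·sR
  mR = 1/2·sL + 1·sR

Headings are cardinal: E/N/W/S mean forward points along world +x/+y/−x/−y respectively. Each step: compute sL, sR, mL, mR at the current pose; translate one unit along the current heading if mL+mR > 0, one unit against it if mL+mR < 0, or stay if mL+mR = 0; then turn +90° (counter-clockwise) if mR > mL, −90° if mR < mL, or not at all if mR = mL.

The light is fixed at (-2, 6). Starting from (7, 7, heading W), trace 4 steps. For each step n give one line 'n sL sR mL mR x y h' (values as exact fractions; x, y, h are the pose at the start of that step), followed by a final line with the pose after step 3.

n=0: pose=(7,7,W); sL=16/5, sR=80/29; mL=40/29, mR=632/145; mL+mR=832/145 → advance +1; mR−mL=432/145 → turn +1·90°
n=1: pose=(6,7,S); sL=160/101, sR=160/37; mL=80/37, mR=19120/3737; mL+mR=27200/3737 → advance +1; mR−mL=11040/3737 → turn +1·90°
n=2: pose=(6,6,E); sL=20/13, sR=20/13; mL=10/13, mR=30/13; mL+mR=40/13 → advance +1; mR−mL=20/13 → turn +1·90°
n=3: pose=(7,6,N); sL=160/53, sR=32/25; mL=16/25, mR=3696/1325; mL+mR=4544/1325 → advance +1; mR−mL=2848/1325 → turn +1·90°

0 16/5 80/29 40/29 632/145 7 7 W
1 160/101 160/37 80/37 19120/3737 6 7 S
2 20/13 20/13 10/13 30/13 6 6 E
3 160/53 32/25 16/25 3696/1325 7 6 N
final 7 7 W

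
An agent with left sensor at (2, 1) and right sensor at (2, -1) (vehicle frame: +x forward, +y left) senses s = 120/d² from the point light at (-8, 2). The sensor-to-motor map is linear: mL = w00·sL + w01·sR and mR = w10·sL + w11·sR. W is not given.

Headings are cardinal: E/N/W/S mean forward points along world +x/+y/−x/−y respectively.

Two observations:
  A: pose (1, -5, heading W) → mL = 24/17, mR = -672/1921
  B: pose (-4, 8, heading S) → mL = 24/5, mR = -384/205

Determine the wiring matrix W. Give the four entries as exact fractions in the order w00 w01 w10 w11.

0 1 1 -1

obs A: pose=(1,-5,W) → sL=120/113, sR=24/17, mL=24/17, mR=-672/1921
obs B: pose=(-4,8,S) → sL=120/41, sR=24/5, mL=24/5, mR=-384/205
sensor matrix S = [[120/113, 24/17], [120/41, 24/5]]; det S = 76032/78761
solve [mL_A; mL_B] = S·[w00; w01] and [mR_A; mR_B] = S·[w10; w11]:
  w00 = 0, w01 = 1, w10 = 1, w11 = -1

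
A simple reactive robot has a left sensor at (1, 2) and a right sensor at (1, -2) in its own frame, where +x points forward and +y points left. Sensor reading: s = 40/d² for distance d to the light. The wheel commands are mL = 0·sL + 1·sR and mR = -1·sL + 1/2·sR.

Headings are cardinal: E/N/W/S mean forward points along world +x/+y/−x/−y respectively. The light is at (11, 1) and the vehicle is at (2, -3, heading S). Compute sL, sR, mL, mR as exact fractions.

20/37 20/73 20/73 -1090/2701

left sensor world pos  = (4, -4); dL² = 74
right sensor world pos = (0, -4); dR² = 146
sL = 40/74 = 20/37
sR = 40/146 = 20/73
mL = 0·sL + 1·sR = 20/73
mR = -1·sL + 1/2·sR = -1090/2701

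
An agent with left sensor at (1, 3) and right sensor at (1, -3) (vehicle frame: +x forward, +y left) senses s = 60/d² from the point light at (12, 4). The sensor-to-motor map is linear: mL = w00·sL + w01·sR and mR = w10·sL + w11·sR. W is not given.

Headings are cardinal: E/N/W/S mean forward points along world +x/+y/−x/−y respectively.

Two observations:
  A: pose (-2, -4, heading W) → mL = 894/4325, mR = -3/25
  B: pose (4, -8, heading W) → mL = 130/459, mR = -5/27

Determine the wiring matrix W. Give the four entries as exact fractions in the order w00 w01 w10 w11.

obs A: pose=(-2,-4,W) → sL=30/173, sR=6/25, mL=894/4325, mR=-3/25
obs B: pose=(4,-8,W) → sL=10/51, sR=10/27, mL=130/459, mR=-5/27
sensor matrix S = [[30/173, 6/25], [10/51, 10/27]]; det S = 2272/132345
solve [mL_A; mL_B] = S·[w00; w01] and [mR_A; mR_B] = S·[w10; w11]:
  w00 = 1/2, w01 = 1/2, w10 = 0, w11 = -1/2

1/2 1/2 0 -1/2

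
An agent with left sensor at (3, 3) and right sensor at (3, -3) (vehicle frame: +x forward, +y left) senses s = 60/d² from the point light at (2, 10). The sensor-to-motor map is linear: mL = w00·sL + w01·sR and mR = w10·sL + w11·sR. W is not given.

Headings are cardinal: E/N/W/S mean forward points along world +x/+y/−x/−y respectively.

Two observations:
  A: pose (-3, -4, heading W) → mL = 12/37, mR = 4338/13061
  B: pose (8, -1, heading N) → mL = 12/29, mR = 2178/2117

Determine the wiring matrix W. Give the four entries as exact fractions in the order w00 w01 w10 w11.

0 1 1 1/2

obs A: pose=(-3,-4,W) → sL=60/353, sR=12/37, mL=12/37, mR=4338/13061
obs B: pose=(8,-1,N) → sL=60/73, sR=12/29, mL=12/29, mR=2178/2117
sensor matrix S = [[60/353, 12/37], [60/73, 12/29]]; det S = -5425920/27650137
solve [mL_A; mL_B] = S·[w00; w01] and [mR_A; mR_B] = S·[w10; w11]:
  w00 = 0, w01 = 1, w10 = 1, w11 = 1/2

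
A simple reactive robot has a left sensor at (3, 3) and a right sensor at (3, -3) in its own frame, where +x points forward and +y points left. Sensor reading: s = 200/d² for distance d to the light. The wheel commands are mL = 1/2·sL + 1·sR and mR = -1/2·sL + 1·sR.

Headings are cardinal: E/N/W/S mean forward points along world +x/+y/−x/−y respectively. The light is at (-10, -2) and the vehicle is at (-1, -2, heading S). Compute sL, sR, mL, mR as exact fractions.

left sensor world pos  = (2, -5); dL² = 153
right sensor world pos = (-4, -5); dR² = 45
sL = 200/153 = 200/153
sR = 200/45 = 40/9
mL = 1/2·sL + 1·sR = 260/51
mR = -1/2·sL + 1·sR = 580/153

200/153 40/9 260/51 580/153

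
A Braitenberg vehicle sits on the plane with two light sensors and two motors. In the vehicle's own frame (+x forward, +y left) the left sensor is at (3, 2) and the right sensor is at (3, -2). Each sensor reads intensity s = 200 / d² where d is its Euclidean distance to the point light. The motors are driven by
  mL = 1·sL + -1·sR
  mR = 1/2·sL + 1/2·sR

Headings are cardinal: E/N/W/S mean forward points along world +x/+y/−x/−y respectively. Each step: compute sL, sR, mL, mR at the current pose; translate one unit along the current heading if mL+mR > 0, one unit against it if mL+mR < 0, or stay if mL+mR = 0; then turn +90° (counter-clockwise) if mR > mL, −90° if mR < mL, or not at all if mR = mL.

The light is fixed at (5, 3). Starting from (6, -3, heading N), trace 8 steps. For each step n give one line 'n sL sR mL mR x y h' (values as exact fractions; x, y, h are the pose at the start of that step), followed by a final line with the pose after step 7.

n=0: pose=(6,-3,N); sL=20, sR=100/9; mL=80/9, mR=140/9; mL+mR=220/9 → advance +1; mR−mL=20/3 → turn +1·90°
n=1: pose=(6,-2,W); sL=200/53, sR=200/13; mL=-8000/689, mR=6600/689; mL+mR=-1400/689 → advance -1; mR−mL=14600/689 → turn +1·90°
n=2: pose=(7,-2,S); sL=5/2, sR=25/8; mL=-5/8, mR=45/16; mL+mR=35/16 → advance +1; mR−mL=55/16 → turn +1·90°
n=3: pose=(7,-3,E); sL=200/41, sR=200/89; mL=9600/3649, mR=13000/3649; mL+mR=22600/3649 → advance +1; mR−mL=3400/3649 → turn +1·90°
n=4: pose=(8,-3,N); sL=20, sR=100/17; mL=240/17, mR=220/17; mL+mR=460/17 → advance +1; mR−mL=-20/17 → turn -1·90°
n=5: pose=(8,-2,E); sL=40/9, sR=40/17; mL=320/153, mR=520/153; mL+mR=280/51 → advance +1; mR−mL=200/153 → turn +1·90°
n=6: pose=(9,-2,N); sL=25, sR=5; mL=20, mR=15; mL+mR=35 → advance +1; mR−mL=-5 → turn -1·90°
n=7: pose=(9,-1,E); sL=200/53, sR=40/17; mL=1280/901, mR=2760/901; mL+mR=4040/901 → advance +1; mR−mL=1480/901 → turn +1·90°

0 20 100/9 80/9 140/9 6 -3 N
1 200/53 200/13 -8000/689 6600/689 6 -2 W
2 5/2 25/8 -5/8 45/16 7 -2 S
3 200/41 200/89 9600/3649 13000/3649 7 -3 E
4 20 100/17 240/17 220/17 8 -3 N
5 40/9 40/17 320/153 520/153 8 -2 E
6 25 5 20 15 9 -2 N
7 200/53 40/17 1280/901 2760/901 9 -1 E
final 10 -1 N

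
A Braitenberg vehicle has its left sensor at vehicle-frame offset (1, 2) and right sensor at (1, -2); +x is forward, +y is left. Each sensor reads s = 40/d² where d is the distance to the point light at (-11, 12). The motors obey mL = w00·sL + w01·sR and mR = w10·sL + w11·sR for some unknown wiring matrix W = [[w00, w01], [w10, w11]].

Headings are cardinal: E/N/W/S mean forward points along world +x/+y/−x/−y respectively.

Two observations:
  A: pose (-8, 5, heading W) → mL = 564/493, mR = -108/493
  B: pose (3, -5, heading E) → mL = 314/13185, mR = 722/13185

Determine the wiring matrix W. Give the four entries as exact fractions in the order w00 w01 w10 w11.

-1/2 1 1 -1/2

obs A: pose=(-8,5,W) → sL=8/17, sR=40/29, mL=564/493, mR=-108/493
obs B: pose=(3,-5,E) → sL=4/45, sR=20/293, mL=314/13185, mR=722/13185
sensor matrix S = [[8/17, 40/29], [4/45, 20/293]]; det S = -117632/1300041
solve [mL_A; mL_B] = S·[w00; w01] and [mR_A; mR_B] = S·[w10; w11]:
  w00 = -1/2, w01 = 1, w10 = 1, w11 = -1/2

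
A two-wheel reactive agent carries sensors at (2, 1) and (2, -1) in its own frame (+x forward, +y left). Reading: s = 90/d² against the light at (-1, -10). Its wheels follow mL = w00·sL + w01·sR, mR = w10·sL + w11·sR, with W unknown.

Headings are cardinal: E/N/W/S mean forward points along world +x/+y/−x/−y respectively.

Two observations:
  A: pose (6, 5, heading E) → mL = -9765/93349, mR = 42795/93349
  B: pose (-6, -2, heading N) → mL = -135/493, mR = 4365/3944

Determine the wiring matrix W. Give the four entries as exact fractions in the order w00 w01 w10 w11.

-1 1/2 1/2 1

obs A: pose=(6,5,E) → sL=90/337, sR=90/277, mL=-9765/93349, mR=42795/93349
obs B: pose=(-6,-2,N) → sL=45/68, sR=45/58, mL=-135/493, mR=4365/3944
sensor matrix S = [[90/337, 90/277], [45/68, 45/58]]; det S = -718875/92042114
solve [mL_A; mL_B] = S·[w00; w01] and [mR_A; mR_B] = S·[w10; w11]:
  w00 = -1, w01 = 1/2, w10 = 1/2, w11 = 1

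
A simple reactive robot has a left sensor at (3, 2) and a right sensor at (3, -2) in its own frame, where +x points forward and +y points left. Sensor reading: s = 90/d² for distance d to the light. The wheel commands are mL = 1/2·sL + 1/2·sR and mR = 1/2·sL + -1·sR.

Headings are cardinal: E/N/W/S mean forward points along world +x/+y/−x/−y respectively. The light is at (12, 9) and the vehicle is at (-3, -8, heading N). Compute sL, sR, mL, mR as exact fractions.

18/97 18/73 1530/7081 -1089/7081

left sensor world pos  = (-5, -5); dL² = 485
right sensor world pos = (-1, -5); dR² = 365
sL = 90/485 = 18/97
sR = 90/365 = 18/73
mL = 1/2·sL + 1/2·sR = 1530/7081
mR = 1/2·sL + -1·sR = -1089/7081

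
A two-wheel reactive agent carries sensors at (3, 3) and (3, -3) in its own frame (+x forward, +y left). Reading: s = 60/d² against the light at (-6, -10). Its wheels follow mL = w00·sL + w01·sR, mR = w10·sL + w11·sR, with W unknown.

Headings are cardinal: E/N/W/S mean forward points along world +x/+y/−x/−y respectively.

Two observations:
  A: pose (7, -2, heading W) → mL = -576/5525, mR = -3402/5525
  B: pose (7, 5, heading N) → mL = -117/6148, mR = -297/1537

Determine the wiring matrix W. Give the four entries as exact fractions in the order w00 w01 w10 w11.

obs A: pose=(7,-2,W) → sL=12/25, sR=60/221, mL=-576/5525, mR=-3402/5525
obs B: pose=(7,5,N) → sL=15/106, sR=3/29, mL=-117/6148, mR=-297/1537
sensor matrix S = [[12/25, 60/221], [15/106, 3/29]]; det S = 95418/8491925
solve [mL_A; mL_B] = S·[w00; w01] and [mR_A; mR_B] = S·[w10; w11]:
  w00 = -1/2, w01 = 1/2, w10 = -1, w11 = -1/2

-1/2 1/2 -1 -1/2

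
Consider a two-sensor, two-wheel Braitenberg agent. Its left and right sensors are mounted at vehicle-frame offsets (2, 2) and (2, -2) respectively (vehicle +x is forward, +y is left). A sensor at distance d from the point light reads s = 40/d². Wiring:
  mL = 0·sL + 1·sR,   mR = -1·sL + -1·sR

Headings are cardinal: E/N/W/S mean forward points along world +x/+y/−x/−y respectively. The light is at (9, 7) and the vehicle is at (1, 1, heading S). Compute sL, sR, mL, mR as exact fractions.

left sensor world pos  = (3, -1); dL² = 100
right sensor world pos = (-1, -1); dR² = 164
sL = 40/100 = 2/5
sR = 40/164 = 10/41
mL = 0·sL + 1·sR = 10/41
mR = -1·sL + -1·sR = -132/205

2/5 10/41 10/41 -132/205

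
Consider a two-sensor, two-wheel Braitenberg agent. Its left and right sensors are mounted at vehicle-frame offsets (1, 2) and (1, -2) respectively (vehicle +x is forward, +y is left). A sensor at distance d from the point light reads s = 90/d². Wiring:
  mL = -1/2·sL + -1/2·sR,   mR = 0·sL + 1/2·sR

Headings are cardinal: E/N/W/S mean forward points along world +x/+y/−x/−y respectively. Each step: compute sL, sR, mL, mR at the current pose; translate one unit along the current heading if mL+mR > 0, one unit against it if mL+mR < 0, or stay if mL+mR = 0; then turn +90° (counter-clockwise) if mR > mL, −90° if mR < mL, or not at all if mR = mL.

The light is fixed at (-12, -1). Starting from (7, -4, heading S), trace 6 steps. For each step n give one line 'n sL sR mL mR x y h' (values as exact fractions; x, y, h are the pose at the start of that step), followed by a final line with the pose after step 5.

0 90/457 18/61 -6858/27877 9/61 7 -4 S
1 9/40 45/208 -459/2080 45/416 7 -3 E
2 90/257 90/401 -29610/103057 45/401 6 -3 N
3 45/157 9/29 -1359/4553 9/58 6 -4 W
4 90/457 18/61 -6858/27877 9/61 7 -4 S
5 9/40 45/208 -459/2080 45/416 7 -3 E
final 6 -3 N

n=0: pose=(7,-4,S); sL=90/457, sR=18/61; mL=-6858/27877, mR=9/61; mL+mR=-45/457 → advance -1; mR−mL=10971/27877 → turn +1·90°
n=1: pose=(7,-3,E); sL=9/40, sR=45/208; mL=-459/2080, mR=45/416; mL+mR=-9/80 → advance -1; mR−mL=171/520 → turn +1·90°
n=2: pose=(6,-3,N); sL=90/257, sR=90/401; mL=-29610/103057, mR=45/401; mL+mR=-45/257 → advance -1; mR−mL=41175/103057 → turn +1·90°
n=3: pose=(6,-4,W); sL=45/157, sR=9/29; mL=-1359/4553, mR=9/58; mL+mR=-45/314 → advance -1; mR−mL=4131/9106 → turn +1·90°
n=4: pose=(7,-4,S); sL=90/457, sR=18/61; mL=-6858/27877, mR=9/61; mL+mR=-45/457 → advance -1; mR−mL=10971/27877 → turn +1·90°
n=5: pose=(7,-3,E); sL=9/40, sR=45/208; mL=-459/2080, mR=45/416; mL+mR=-9/80 → advance -1; mR−mL=171/520 → turn +1·90°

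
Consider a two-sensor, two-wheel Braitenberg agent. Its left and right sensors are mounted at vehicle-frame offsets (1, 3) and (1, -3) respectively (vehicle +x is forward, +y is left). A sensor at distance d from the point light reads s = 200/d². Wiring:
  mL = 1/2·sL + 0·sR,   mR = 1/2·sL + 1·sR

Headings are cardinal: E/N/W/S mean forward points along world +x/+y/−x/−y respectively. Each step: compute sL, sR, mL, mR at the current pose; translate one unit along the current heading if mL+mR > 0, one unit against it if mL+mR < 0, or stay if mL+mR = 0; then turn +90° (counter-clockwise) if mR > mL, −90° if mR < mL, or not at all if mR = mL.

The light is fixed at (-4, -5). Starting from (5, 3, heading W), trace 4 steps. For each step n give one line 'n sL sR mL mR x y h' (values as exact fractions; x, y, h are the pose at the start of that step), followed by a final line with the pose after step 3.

0 200/89 40/37 100/89 7260/3293 5 3 W
1 20/17 100/37 10/17 2070/629 4 3 S
2 200/181 200/97 100/181 45900/17557 4 2 E
3 2 25/26 1 51/26 5 2 N
final 5 3 W

n=0: pose=(5,3,W); sL=200/89, sR=40/37; mL=100/89, mR=7260/3293; mL+mR=10960/3293 → advance +1; mR−mL=40/37 → turn +1·90°
n=1: pose=(4,3,S); sL=20/17, sR=100/37; mL=10/17, mR=2070/629; mL+mR=2440/629 → advance +1; mR−mL=100/37 → turn +1·90°
n=2: pose=(4,2,E); sL=200/181, sR=200/97; mL=100/181, mR=45900/17557; mL+mR=55600/17557 → advance +1; mR−mL=200/97 → turn +1·90°
n=3: pose=(5,2,N); sL=2, sR=25/26; mL=1, mR=51/26; mL+mR=77/26 → advance +1; mR−mL=25/26 → turn +1·90°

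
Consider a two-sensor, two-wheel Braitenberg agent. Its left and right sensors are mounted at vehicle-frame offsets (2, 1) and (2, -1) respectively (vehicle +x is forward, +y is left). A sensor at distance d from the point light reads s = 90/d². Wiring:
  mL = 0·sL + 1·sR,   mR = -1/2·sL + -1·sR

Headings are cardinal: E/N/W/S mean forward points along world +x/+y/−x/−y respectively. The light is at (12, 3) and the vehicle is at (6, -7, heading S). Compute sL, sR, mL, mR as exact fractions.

left sensor world pos  = (7, -9); dL² = 169
right sensor world pos = (5, -9); dR² = 193
sL = 90/169 = 90/169
sR = 90/193 = 90/193
mL = 0·sL + 1·sR = 90/193
mR = -1/2·sL + -1·sR = -23895/32617

90/169 90/193 90/193 -23895/32617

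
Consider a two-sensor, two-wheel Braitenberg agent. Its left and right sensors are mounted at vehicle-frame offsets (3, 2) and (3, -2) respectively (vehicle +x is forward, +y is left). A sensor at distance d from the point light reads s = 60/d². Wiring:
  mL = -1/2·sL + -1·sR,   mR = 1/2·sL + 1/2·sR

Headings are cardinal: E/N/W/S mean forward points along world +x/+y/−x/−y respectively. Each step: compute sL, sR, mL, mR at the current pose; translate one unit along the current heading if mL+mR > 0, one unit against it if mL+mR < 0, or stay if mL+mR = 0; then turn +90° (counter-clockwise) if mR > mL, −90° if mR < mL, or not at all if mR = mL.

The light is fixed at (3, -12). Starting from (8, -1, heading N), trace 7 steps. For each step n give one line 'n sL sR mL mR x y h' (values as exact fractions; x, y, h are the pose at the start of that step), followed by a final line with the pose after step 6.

n=0: pose=(8,-1,N); sL=12/41, sR=12/49; mL=-786/2009, mR=540/2009; mL+mR=-6/49 → advance -1; mR−mL=1326/2009 → turn +1·90°
n=1: pose=(8,-2,W); sL=15/17, sR=15/37; mL=-1065/1258, mR=405/629; mL+mR=-15/74 → advance -1; mR−mL=1875/1258 → turn +1·90°
n=2: pose=(9,-2,S); sL=60/113, sR=12/13; mL=-1746/1469, mR=1068/1469; mL+mR=-6/13 → advance -1; mR−mL=2814/1469 → turn +1·90°
n=3: pose=(9,-1,E); sL=6/25, sR=10/27; mL=-331/675, mR=206/675; mL+mR=-5/27 → advance -1; mR−mL=179/225 → turn +1·90°
n=4: pose=(8,-1,N); sL=12/41, sR=12/49; mL=-786/2009, mR=540/2009; mL+mR=-6/49 → advance -1; mR−mL=1326/2009 → turn +1·90°
n=5: pose=(8,-2,W); sL=15/17, sR=15/37; mL=-1065/1258, mR=405/629; mL+mR=-15/74 → advance -1; mR−mL=1875/1258 → turn +1·90°
n=6: pose=(9,-2,S); sL=60/113, sR=12/13; mL=-1746/1469, mR=1068/1469; mL+mR=-6/13 → advance -1; mR−mL=2814/1469 → turn +1·90°

0 12/41 12/49 -786/2009 540/2009 8 -1 N
1 15/17 15/37 -1065/1258 405/629 8 -2 W
2 60/113 12/13 -1746/1469 1068/1469 9 -2 S
3 6/25 10/27 -331/675 206/675 9 -1 E
4 12/41 12/49 -786/2009 540/2009 8 -1 N
5 15/17 15/37 -1065/1258 405/629 8 -2 W
6 60/113 12/13 -1746/1469 1068/1469 9 -2 S
final 9 -1 E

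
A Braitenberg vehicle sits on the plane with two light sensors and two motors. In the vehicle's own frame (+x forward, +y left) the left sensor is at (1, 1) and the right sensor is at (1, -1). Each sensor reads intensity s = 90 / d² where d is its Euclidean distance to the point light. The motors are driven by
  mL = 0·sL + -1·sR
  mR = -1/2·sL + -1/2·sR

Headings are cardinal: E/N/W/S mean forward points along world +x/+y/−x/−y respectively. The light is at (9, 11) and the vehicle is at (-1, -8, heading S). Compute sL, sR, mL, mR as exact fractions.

90/481 90/521 -90/521 -45090/250601

left sensor world pos  = (0, -9); dL² = 481
right sensor world pos = (-2, -9); dR² = 521
sL = 90/481 = 90/481
sR = 90/521 = 90/521
mL = 0·sL + -1·sR = -90/521
mR = -1/2·sL + -1/2·sR = -45090/250601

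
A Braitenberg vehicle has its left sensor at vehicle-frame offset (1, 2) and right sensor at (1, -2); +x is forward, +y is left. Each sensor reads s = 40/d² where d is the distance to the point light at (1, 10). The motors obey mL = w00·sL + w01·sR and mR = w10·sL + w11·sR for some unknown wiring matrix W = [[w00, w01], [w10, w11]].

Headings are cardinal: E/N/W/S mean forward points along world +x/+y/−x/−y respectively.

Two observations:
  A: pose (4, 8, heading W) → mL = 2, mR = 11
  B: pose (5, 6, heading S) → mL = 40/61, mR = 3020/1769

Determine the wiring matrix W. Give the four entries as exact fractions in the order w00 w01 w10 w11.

obs A: pose=(4,8,W) → sL=2, sR=10, mL=2, mR=11
obs B: pose=(5,6,S) → sL=40/61, sR=40/29, mL=40/61, mR=3020/1769
sensor matrix S = [[2, 10], [40/61, 40/29]]; det S = -6720/1769
solve [mL_A; mL_B] = S·[w00; w01] and [mR_A; mR_B] = S·[w10; w11]:
  w00 = 1, w01 = 0, w10 = 1/2, w11 = 1

1 0 1/2 1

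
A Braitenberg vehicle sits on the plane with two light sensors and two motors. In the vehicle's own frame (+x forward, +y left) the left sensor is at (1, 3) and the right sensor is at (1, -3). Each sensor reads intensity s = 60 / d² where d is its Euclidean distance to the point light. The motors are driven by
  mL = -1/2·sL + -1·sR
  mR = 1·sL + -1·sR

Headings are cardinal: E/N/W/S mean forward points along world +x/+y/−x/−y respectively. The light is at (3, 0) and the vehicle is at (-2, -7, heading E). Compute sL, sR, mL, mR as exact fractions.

left sensor world pos  = (-1, -4); dL² = 32
right sensor world pos = (-1, -10); dR² = 116
sL = 60/32 = 15/8
sR = 60/116 = 15/29
mL = -1/2·sL + -1·sR = -675/464
mR = 1·sL + -1·sR = 315/232

15/8 15/29 -675/464 315/232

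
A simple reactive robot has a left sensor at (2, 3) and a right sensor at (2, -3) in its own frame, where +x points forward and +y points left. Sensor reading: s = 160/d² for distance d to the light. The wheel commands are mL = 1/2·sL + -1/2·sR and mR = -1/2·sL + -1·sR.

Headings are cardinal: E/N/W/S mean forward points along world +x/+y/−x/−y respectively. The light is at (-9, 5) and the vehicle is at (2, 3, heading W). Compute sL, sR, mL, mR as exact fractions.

80/53 80/41 -480/2173 -5880/2173

left sensor world pos  = (0, 0); dL² = 106
right sensor world pos = (0, 6); dR² = 82
sL = 160/106 = 80/53
sR = 160/82 = 80/41
mL = 1/2·sL + -1/2·sR = -480/2173
mR = -1/2·sL + -1·sR = -5880/2173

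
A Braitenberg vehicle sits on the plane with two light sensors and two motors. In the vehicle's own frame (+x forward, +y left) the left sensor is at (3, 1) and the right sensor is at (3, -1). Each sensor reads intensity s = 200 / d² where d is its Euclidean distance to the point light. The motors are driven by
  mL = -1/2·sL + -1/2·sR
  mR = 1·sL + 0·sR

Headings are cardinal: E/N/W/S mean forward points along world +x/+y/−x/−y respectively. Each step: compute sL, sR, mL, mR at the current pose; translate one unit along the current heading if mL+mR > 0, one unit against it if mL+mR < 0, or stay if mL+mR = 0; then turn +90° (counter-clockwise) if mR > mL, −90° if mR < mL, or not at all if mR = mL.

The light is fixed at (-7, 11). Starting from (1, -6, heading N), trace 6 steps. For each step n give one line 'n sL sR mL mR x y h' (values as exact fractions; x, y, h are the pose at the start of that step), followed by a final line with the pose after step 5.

n=0: pose=(1,-6,N); sL=40/49, sR=200/277; mL=-10440/13573, mR=40/49; mL+mR=640/13573 → advance +1; mR−mL=21520/13573 → turn +1·90°
n=1: pose=(1,-5,W); sL=100/157, sR=4/5; mL=-564/785, mR=100/157; mL+mR=-64/785 → advance -1; mR−mL=1064/785 → turn +1·90°
n=2: pose=(2,-5,S); sL=200/461, sR=8/17; mL=-3544/7837, mR=200/461; mL+mR=-144/7837 → advance -1; mR−mL=6944/7837 → turn +1·90°
n=3: pose=(2,-4,E); sL=10/17, sR=1/2; mL=-37/68, mR=10/17; mL+mR=3/68 → advance +1; mR−mL=77/68 → turn +1·90°
n=4: pose=(3,-4,N); sL=8/9, sR=40/53; mL=-392/477, mR=8/9; mL+mR=32/477 → advance +1; mR−mL=272/159 → turn +1·90°
n=5: pose=(3,-3,W); sL=100/137, sR=100/109; mL=-12300/14933, mR=100/137; mL+mR=-1400/14933 → advance -1; mR−mL=23200/14933 → turn +1·90°

0 40/49 200/277 -10440/13573 40/49 1 -6 N
1 100/157 4/5 -564/785 100/157 1 -5 W
2 200/461 8/17 -3544/7837 200/461 2 -5 S
3 10/17 1/2 -37/68 10/17 2 -4 E
4 8/9 40/53 -392/477 8/9 3 -4 N
5 100/137 100/109 -12300/14933 100/137 3 -3 W
final 4 -3 S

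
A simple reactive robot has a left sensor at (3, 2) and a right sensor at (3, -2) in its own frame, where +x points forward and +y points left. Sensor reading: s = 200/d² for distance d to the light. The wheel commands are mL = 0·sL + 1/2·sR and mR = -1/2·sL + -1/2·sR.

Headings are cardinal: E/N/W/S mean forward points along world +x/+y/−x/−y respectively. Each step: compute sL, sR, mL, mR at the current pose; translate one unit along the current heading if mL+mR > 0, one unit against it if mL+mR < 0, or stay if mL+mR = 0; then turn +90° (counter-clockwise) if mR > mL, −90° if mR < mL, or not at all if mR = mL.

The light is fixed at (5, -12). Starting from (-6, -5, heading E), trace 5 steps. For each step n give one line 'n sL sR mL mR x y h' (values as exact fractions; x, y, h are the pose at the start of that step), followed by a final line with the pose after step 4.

0 40/29 200/89 100/89 -4680/2581 -6 -5 E
1 50/29 50/53 25/53 -2050/1537 -7 -5 S
2 200/261 8/13 4/13 -2344/3393 -7 -4 W
3 20/29 100/101 50/101 -2460/2929 -6 -4 N
4 40/29 200/89 100/89 -4680/2581 -6 -5 E
final -7 -5 S

n=0: pose=(-6,-5,E); sL=40/29, sR=200/89; mL=100/89, mR=-4680/2581; mL+mR=-20/29 → advance -1; mR−mL=-7580/2581 → turn -1·90°
n=1: pose=(-7,-5,S); sL=50/29, sR=50/53; mL=25/53, mR=-2050/1537; mL+mR=-25/29 → advance -1; mR−mL=-2775/1537 → turn -1·90°
n=2: pose=(-7,-4,W); sL=200/261, sR=8/13; mL=4/13, mR=-2344/3393; mL+mR=-100/261 → advance -1; mR−mL=-3388/3393 → turn -1·90°
n=3: pose=(-6,-4,N); sL=20/29, sR=100/101; mL=50/101, mR=-2460/2929; mL+mR=-10/29 → advance -1; mR−mL=-3910/2929 → turn -1·90°
n=4: pose=(-6,-5,E); sL=40/29, sR=200/89; mL=100/89, mR=-4680/2581; mL+mR=-20/29 → advance -1; mR−mL=-7580/2581 → turn -1·90°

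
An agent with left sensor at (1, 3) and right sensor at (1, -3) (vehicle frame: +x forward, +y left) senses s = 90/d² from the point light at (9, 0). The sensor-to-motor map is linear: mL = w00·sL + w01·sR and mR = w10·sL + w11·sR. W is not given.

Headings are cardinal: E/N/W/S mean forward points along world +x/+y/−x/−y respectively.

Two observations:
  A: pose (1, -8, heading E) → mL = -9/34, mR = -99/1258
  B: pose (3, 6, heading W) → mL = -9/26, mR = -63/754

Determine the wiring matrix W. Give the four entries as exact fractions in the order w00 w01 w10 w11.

obs A: pose=(1,-8,E) → sL=45/37, sR=9/17, mL=-9/34, mR=-99/1258
obs B: pose=(3,6,W) → sL=45/29, sR=9/13, mL=-9/26, mR=-63/754
sensor matrix S = [[45/37, 9/17], [45/29, 9/13]]; det S = 4860/237133
solve [mL_A; mL_B] = S·[w00; w01] and [mR_A; mR_B] = S·[w10; w11]:
  w00 = 0, w01 = -1/2, w10 = -1/2, w11 = 1

0 -1/2 -1/2 1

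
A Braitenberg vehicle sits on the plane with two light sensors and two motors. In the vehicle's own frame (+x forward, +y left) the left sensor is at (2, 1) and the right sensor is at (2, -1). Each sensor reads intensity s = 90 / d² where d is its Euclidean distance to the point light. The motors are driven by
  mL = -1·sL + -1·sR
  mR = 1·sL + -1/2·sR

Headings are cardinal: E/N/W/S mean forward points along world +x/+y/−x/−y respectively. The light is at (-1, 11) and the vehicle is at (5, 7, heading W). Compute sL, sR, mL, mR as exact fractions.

left sensor world pos  = (3, 6); dL² = 41
right sensor world pos = (3, 8); dR² = 25
sL = 90/41 = 90/41
sR = 90/25 = 18/5
mL = -1·sL + -1·sR = -1188/205
mR = 1·sL + -1/2·sR = 81/205

90/41 18/5 -1188/205 81/205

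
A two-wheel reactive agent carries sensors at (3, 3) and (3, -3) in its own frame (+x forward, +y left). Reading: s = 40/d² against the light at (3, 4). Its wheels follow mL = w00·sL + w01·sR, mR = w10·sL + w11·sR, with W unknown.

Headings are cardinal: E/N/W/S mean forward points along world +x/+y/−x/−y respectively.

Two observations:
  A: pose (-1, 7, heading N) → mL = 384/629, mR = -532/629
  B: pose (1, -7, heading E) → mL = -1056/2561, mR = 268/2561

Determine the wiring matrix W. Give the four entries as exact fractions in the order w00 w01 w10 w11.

obs A: pose=(-1,7,N) → sL=8/17, sR=40/37, mL=384/629, mR=-532/629
obs B: pose=(1,-7,E) → sL=8/13, sR=40/197, mL=-1056/2561, mR=268/2561
sensor matrix S = [[8/17, 40/37], [8/13, 40/197]]; det S = -917760/1610869
solve [mL_A; mL_B] = S·[w00; w01] and [mR_A; mR_B] = S·[w10; w11]:
  w00 = -1, w01 = 1, w10 = 1/2, w11 = -1

-1 1 1/2 -1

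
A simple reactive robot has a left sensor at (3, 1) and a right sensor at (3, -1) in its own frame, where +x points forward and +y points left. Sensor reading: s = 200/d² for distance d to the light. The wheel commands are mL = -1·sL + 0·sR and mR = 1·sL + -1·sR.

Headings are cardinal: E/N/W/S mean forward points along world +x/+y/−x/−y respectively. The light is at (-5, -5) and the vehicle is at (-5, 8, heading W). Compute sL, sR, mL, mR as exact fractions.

left sensor world pos  = (-8, 7); dL² = 153
right sensor world pos = (-8, 9); dR² = 205
sL = 200/153 = 200/153
sR = 200/205 = 40/41
mL = -1·sL + 0·sR = -200/153
mR = 1·sL + -1·sR = 2080/6273

200/153 40/41 -200/153 2080/6273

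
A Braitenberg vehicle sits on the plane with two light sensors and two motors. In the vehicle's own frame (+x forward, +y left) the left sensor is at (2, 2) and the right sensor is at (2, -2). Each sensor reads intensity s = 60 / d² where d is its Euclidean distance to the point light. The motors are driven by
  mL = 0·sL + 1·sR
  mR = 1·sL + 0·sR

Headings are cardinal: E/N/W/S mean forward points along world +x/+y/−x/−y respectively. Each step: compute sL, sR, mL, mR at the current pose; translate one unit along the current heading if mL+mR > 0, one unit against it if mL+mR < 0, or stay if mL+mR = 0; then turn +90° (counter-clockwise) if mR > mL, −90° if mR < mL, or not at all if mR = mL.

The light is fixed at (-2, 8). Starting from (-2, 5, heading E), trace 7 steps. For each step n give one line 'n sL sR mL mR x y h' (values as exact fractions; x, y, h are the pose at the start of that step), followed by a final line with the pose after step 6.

n=0: pose=(-2,5,E); sL=12, sR=60/29; mL=60/29, mR=12; mL+mR=408/29 → advance +1; mR−mL=288/29 → turn +1·90°
n=1: pose=(-1,5,N); sL=30, sR=6; mL=6, mR=30; mL+mR=36 → advance +1; mR−mL=24 → turn +1·90°
n=2: pose=(-1,6,W); sL=60/17, sR=60; mL=60, mR=60/17; mL+mR=1080/17 → advance +1; mR−mL=-960/17 → turn -1·90°
n=3: pose=(-2,6,N); sL=15, sR=15; mL=15, mR=15; mL+mR=30 → advance +1; mR−mL=0 → turn +0·90°
n=4: pose=(-2,7,N); sL=12, sR=12; mL=12, mR=12; mL+mR=24 → advance +1; mR−mL=0 → turn +0·90°
n=5: pose=(-2,8,N); sL=15/2, sR=15/2; mL=15/2, mR=15/2; mL+mR=15 → advance +1; mR−mL=0 → turn +0·90°
n=6: pose=(-2,9,N); sL=60/13, sR=60/13; mL=60/13, mR=60/13; mL+mR=120/13 → advance +1; mR−mL=0 → turn +0·90°

0 12 60/29 60/29 12 -2 5 E
1 30 6 6 30 -1 5 N
2 60/17 60 60 60/17 -1 6 W
3 15 15 15 15 -2 6 N
4 12 12 12 12 -2 7 N
5 15/2 15/2 15/2 15/2 -2 8 N
6 60/13 60/13 60/13 60/13 -2 9 N
final -2 10 N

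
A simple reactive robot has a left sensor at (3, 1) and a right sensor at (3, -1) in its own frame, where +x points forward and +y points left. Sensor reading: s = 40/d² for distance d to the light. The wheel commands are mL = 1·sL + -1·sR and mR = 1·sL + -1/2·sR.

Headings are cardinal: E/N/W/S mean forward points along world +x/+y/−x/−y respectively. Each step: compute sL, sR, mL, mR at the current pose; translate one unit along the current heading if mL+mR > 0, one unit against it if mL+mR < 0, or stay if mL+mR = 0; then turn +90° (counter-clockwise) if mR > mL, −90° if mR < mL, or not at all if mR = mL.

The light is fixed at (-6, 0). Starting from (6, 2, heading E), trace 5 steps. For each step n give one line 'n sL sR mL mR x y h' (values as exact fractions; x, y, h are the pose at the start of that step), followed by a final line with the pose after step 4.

0 20/117 20/113 -80/13221 1090/13221 6 2 E
1 40/169 40/221 160/2873 420/2873 7 2 N
2 5/13 10/29 15/377 80/377 7 3 W
3 40/169 40/121 -1920/20449 1460/20449 6 3 S
4 4/25 20/117 -32/2925 218/2925 6 4 E
final 7 4 N

n=0: pose=(6,2,E); sL=20/117, sR=20/113; mL=-80/13221, mR=1090/13221; mL+mR=1010/13221 → advance +1; mR−mL=10/113 → turn +1·90°
n=1: pose=(7,2,N); sL=40/169, sR=40/221; mL=160/2873, mR=420/2873; mL+mR=580/2873 → advance +1; mR−mL=20/221 → turn +1·90°
n=2: pose=(7,3,W); sL=5/13, sR=10/29; mL=15/377, mR=80/377; mL+mR=95/377 → advance +1; mR−mL=5/29 → turn +1·90°
n=3: pose=(6,3,S); sL=40/169, sR=40/121; mL=-1920/20449, mR=1460/20449; mL+mR=-460/20449 → advance -1; mR−mL=20/121 → turn +1·90°
n=4: pose=(6,4,E); sL=4/25, sR=20/117; mL=-32/2925, mR=218/2925; mL+mR=62/975 → advance +1; mR−mL=10/117 → turn +1·90°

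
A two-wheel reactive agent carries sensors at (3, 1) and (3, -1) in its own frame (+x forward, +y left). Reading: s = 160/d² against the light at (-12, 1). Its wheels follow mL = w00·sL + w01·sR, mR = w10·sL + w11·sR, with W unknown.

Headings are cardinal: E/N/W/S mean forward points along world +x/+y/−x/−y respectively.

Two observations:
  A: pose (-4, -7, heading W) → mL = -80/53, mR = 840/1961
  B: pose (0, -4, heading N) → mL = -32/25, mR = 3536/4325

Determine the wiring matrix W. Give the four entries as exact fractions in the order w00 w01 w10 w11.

obs A: pose=(-4,-7,W) → sL=80/53, sR=80/37, mL=-80/53, mR=840/1961
obs B: pose=(0,-4,N) → sL=32/25, sR=160/173, mL=-32/25, mR=3536/4325
sensor matrix S = [[80/53, 80/37], [32/25, 160/173]]; det S = -2326528/1696265
solve [mL_A; mL_B] = S·[w00; w01] and [mR_A; mR_B] = S·[w10; w11]:
  w00 = -1, w01 = 0, w10 = 1, w11 = -1/2

-1 0 1 -1/2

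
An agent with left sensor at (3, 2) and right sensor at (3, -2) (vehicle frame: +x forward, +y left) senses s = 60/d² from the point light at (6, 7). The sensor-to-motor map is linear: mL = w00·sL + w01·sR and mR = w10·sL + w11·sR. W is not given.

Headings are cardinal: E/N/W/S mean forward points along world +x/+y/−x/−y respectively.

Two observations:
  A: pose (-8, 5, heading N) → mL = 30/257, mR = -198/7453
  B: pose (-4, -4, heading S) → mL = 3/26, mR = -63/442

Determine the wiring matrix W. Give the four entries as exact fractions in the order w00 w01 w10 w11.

1/2 0 -1 1/2

obs A: pose=(-8,5,N) → sL=60/257, sR=12/29, mL=30/257, mR=-198/7453
obs B: pose=(-4,-4,S) → sL=3/13, sR=3/17, mL=3/26, mR=-63/442
sensor matrix S = [[60/257, 12/29], [3/13, 3/17]]; det S = -89424/1647113
solve [mL_A; mL_B] = S·[w00; w01] and [mR_A; mR_B] = S·[w10; w11]:
  w00 = 1/2, w01 = 0, w10 = -1, w11 = 1/2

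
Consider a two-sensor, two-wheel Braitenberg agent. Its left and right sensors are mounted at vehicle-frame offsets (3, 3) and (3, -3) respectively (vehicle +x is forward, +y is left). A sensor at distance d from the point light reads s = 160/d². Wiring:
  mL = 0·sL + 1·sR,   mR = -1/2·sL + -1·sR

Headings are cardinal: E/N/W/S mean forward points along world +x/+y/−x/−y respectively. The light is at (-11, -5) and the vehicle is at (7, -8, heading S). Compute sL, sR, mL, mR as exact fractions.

160/477 160/261 160/261 -1200/1537

left sensor world pos  = (10, -11); dL² = 477
right sensor world pos = (4, -11); dR² = 261
sL = 160/477 = 160/477
sR = 160/261 = 160/261
mL = 0·sL + 1·sR = 160/261
mR = -1/2·sL + -1·sR = -1200/1537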